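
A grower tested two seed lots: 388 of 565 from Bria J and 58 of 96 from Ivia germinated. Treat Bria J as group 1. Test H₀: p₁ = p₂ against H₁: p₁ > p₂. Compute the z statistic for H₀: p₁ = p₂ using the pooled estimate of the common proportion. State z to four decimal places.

z = 1.5964

p̂₁ = 388/565 ≈ 0.686726, p̂₂ = 58/96 ≈ 0.604167.
Pooled p̂ = (388+58)/(565+96) = 446/661 = 0.674735.
SE = √(p̂(1−p̂)(1/n₁+1/n₂)) = √(0.674735·0.325265·0.0121866) = √(0.00267456) = 0.051716.
z = (0.686726 − 0.604167)/0.051716 = 0.082559/0.051716 = 1.5964.
p-value = P(Z > 1.596) ≈ 0.0552.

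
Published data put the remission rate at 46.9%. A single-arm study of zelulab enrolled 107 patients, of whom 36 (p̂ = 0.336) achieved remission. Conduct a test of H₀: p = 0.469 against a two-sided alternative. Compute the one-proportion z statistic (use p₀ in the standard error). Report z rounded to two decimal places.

p̂ = 36/107 ≈ 0.3364.
SE = √(p₀(1−p₀)/n) = √(0.24904/107) = 0.0482.
z = (0.3364 − 0.469)/0.0482 = -0.1326/0.0482 = -2.75.
p-value = 2·P(Z > 2.748) ≈ 0.0060.

z = -2.75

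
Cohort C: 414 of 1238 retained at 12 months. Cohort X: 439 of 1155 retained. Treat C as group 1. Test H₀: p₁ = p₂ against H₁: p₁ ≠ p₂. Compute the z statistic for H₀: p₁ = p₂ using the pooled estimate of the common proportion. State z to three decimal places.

p̂₁ = 414/1238 ≈ 0.334410, p̂₂ = 439/1155 ≈ 0.380087.
Pooled p̂ = (414+439)/(1238+1155) = 853/2393 = 0.356456.
SE = √(p̂(1−p̂)(1/n₁+1/n₂)) = √(0.356456·0.643544·0.00167356) = √(0.000383906) = 0.019594.
z = (0.334410 − 0.380087)/0.019594 = -0.045677/0.019594 = -2.331.
Two-sided p-value ≈ 2·Φ(−2.331) = 0.0197.

z = -2.331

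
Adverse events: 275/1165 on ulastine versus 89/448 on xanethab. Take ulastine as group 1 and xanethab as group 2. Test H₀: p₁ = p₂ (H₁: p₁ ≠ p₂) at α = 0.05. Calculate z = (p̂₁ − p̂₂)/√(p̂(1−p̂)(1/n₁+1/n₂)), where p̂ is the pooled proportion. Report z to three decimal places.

p̂₁ = 275/1165 ≈ 0.23605, p̂₂ = 89/448 ≈ 0.19866.
Pooled p̂ = (275+89)/(1165+448) = 364/1613 = 0.22567.
SE = √(0.174741 × 0.00309051) = 0.02324.
z = (0.23605 − 0.19866)/0.02324 = 0.03739/0.02324 = 1.609.
p-value = 2·P(Z > 1.609) ≈ 0.1076, so at α = 0.05 we fail to reject H₀.

z = 1.609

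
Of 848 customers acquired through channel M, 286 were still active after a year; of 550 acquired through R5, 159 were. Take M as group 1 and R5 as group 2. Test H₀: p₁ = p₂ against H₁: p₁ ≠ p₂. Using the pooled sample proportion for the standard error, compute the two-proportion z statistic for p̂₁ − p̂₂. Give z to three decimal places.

z = 1.889

p̂₁ = 286/848 ≈ 0.33726, p̂₂ = 159/550 ≈ 0.28909.
Pooled p̂ = (286+159)/(848+550) = 445/1398 = 0.31831.
SE = √(p̂(1−p̂)(1/n₁+1/n₂)) = √(0.31831·0.68169·0.00299743) = √(0.00065041) = 0.02550.
z = (0.33726 − 0.28909)/0.02550 = 0.04817/0.02550 = 1.889.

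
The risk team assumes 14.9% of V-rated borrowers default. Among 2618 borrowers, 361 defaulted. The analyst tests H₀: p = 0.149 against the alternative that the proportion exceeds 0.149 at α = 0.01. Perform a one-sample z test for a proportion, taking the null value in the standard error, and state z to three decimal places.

p̂ = 361/2618 ≈ 0.13789.
Under H₀, SE = √(0.149·0.851/2618) = √(4.84335e-05) = 0.00696.
z = (0.13789 − 0.149)/0.00696 = -0.01111/0.00696 = -1.596.
p-value = P(Z > -1.596) ≈ 0.9448, so at α = 0.01 we fail to reject H₀.

z = -1.596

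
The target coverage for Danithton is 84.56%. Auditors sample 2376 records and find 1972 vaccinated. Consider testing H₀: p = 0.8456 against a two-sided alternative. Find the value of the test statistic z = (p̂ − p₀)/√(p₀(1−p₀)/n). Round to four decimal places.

z = -2.1090

p̂ = 1972/2376 = 0.829966.
Under H₀, SE = √(0.8456·0.1544/2376) = √(5.49498e-05) = 0.007413.
z = (0.829966 − 0.8456)/0.007413 = -0.015634/0.007413 = -2.1090.
Two-sided p-value ≈ 2·Φ(−2.109) = 0.0349.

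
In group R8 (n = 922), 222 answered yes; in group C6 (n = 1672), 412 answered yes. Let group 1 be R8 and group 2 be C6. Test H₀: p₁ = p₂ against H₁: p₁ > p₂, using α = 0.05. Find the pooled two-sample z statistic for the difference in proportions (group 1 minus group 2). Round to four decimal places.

p̂₁ = 222/922 ≈ 0.240781, p̂₂ = 412/1672 ≈ 0.246411.
Pooled p̂ = (222+412)/(922+1672) = 634/2594 = 0.244410.
SE = √(p̂(1−p̂)(1/n₁+1/n₂)) = √(0.244410·0.755590·0.00168268) = √(0.000310748) = 0.017628.
z = (0.240781 − 0.246411)/0.017628 = -0.005630/0.017628 = -0.3194.
p-value = P(Z > -0.319) ≈ 0.6253; since p > α = 0.05, fail to reject H₀.

z = -0.3194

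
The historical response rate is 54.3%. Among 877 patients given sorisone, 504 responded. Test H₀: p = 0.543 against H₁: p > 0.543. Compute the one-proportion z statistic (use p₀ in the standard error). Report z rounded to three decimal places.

z = 1.884

p̂ = 504/877 = 0.57469.
Under H₀, SE = √(0.543·0.457/877) = √(0.000282954) = 0.01682.
z = (0.57469 − 0.543)/0.01682 = 0.03169/0.01682 = 1.884.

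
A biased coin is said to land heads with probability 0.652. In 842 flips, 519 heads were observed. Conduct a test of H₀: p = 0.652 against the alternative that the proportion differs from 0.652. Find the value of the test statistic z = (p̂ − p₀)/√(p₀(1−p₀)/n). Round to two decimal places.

z = -2.17

p̂ = 519/842 = 0.6164.
SE = √(p₀(1−p₀)/n) = √(0.2269/842) = 0.0164.
z = (0.6164 − 0.652)/0.0164 = -0.0356/0.0164 = -2.17.
p-value = 2·P(Z > 2.169) ≈ 0.0301.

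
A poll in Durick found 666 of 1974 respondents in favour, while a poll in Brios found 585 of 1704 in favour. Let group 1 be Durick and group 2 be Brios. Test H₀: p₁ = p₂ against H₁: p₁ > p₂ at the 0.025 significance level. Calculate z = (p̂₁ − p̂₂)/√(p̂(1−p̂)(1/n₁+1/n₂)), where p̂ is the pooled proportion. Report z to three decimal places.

z = -0.378

p̂₁ = 666/1974 ≈ 0.33739, p̂₂ = 585/1704 ≈ 0.34331.
Pooled p̂ = (666+585)/(1974+1704) = 1251/3678 = 0.34013.
SE = √(0.224442 × 0.00109344) = 0.01567.
z = (0.33739 − 0.34331)/0.01567 = -0.00592/0.01567 = -0.378.
p-value = P(Z > -0.378) ≈ 0.6473. With α = 0.025, fail to reject H₀.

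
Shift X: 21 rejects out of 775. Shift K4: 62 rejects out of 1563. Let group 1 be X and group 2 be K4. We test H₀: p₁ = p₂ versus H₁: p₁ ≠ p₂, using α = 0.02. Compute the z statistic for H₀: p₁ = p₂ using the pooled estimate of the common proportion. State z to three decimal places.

p̂₁ = 21/775 ≈ 0.02710, p̂₂ = 62/1563 ≈ 0.03967.
Pooled p̂ = (21+62)/(775+1563) = 83/2338 = 0.03550.
SE = √(0.0342401 × 0.00193012) = 0.00813.
z = (0.02710 − 0.03967)/0.00813 = -0.01257/0.00813 = -1.546.
Two-sided p-value ≈ 2·Φ(−1.546) = 0.1220. With α = 0.02, fail to reject H₀.

z = -1.546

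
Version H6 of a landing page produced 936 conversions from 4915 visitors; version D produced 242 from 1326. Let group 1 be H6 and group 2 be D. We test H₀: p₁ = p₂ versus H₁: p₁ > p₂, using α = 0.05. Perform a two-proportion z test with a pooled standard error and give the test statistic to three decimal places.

z = 0.655

p̂₁ = 936/4915 ≈ 0.190437, p̂₂ = 242/1326 ≈ 0.182504.
Pooled p̂ = (936+242)/(4915+1326) = 1178/6241 = 0.188752.
SE = √(0.153125 × 0.000957607) = 0.012109.
z = (0.190437 − 0.182504)/0.012109 = 0.007933/0.012109 = 0.655.
p-value = P(Z > 0.655) ≈ 0.2562, so at α = 0.05 we fail to reject H₀.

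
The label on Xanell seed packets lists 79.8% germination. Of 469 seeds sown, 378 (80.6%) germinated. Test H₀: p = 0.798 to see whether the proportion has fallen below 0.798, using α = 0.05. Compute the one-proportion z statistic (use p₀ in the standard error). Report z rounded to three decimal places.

p̂ = 378/469 ≈ 0.80597.
Standard error under H₀: √(0.798×0.202/469) = 0.01854.
z = (0.80597 − 0.798)/0.01854 = 0.00797/0.01854 = 0.430.
p-value = P(Z < 0.430) ≈ 0.6664, so at α = 0.05 we fail to reject H₀.

z = 0.430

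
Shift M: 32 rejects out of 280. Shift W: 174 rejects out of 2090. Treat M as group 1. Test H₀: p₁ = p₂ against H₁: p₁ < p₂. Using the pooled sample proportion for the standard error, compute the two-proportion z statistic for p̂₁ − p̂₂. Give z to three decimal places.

p̂₁ = 32/280 ≈ 0.11429, p̂₂ = 174/2090 ≈ 0.08325.
Pooled p̂ = (32+174)/(280+2090) = 206/2370 = 0.08692.
SE = √(0.0793648 × 0.0040499) = 0.01793.
z = (0.11429 − 0.08325)/0.01793 = 0.03104/0.01793 = 1.731.
p-value = P(Z < 1.731) ≈ 0.9583.

z = 1.731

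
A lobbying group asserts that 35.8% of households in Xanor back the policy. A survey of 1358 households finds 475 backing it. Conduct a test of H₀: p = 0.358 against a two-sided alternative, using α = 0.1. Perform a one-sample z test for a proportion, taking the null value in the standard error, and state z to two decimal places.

z = -0.63

p̂ = 475/1358 ≈ 0.3498.
Under H₀, SE = √(0.358·0.642/1358) = √(0.000169246) = 0.0130.
z = (0.3498 − 0.358)/0.0130 = -0.0082/0.0130 = -0.63.
Two-sided p-value ≈ 2·Φ(−0.632) = 0.5274, so at α = 0.1 we fail to reject H₀.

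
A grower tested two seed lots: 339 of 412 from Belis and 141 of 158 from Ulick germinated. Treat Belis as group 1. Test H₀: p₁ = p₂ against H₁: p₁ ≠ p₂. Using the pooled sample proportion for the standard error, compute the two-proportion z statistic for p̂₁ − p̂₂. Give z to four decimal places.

p̂₁ = 339/412 = 0.822816, p̂₂ = 141/158 = 0.892405.
Pooled p̂ = (339+141)/(412+158) = 480/570 = 0.842105.
SE = √(p̂(1−p̂)(1/n₁+1/n₂)) = √(0.842105·0.157895·0.0087563) = √(0.00116427) = 0.034121.
z = (0.822816 − 0.892405)/0.034121 = -0.069589/0.034121 = -2.0395.
Two-sided p-value ≈ 2·Φ(−2.039) = 0.0414.

z = -2.0395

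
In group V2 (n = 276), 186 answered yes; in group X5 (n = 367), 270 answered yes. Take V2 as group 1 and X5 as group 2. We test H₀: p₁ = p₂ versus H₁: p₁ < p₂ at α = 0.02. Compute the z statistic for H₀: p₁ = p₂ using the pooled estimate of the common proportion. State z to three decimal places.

p̂₁ = 186/276 ≈ 0.673913, p̂₂ = 270/367 ≈ 0.735695.
Pooled p̂ = (186+270)/(276+367) = 456/643 = 0.709176.
SE = √(p̂(1−p̂)(1/n₁+1/n₂)) = √(0.709176·0.290824·0.00634798) = √(0.00130924) = 0.036183.
z = (0.673913 − 0.735695)/0.036183 = -0.061782/0.036183 = -1.707.
p-value = P(Z < -1.707) ≈ 0.0439, so at α = 0.02 we fail to reject H₀.

z = -1.707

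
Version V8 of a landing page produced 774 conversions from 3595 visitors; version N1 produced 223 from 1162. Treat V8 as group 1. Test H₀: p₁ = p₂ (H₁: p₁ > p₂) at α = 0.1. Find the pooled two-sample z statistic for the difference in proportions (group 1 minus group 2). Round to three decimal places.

p̂₁ = 774/3595 = 0.215299, p̂₂ = 223/1162 = 0.191910.
Pooled p̂ = (774+223)/(3595+1162) = 997/4757 = 0.209586.
SE = √(p̂(1−p̂)(1/n₁+1/n₂)) = √(0.209586·0.790414·0.00113875) = √(0.000188645) = 0.013735.
z = (0.215299 − 0.191910)/0.013735 = 0.023389/0.013735 = 1.703.
p-value = P(Z > 1.703) ≈ 0.0443. With α = 0.1, reject H₀.

z = 1.703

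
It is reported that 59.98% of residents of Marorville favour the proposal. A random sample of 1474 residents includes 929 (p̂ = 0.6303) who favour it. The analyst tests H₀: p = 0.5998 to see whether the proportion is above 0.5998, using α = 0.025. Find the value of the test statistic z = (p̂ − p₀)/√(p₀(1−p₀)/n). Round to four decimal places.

p̂ = 929/1474 = 0.63025780.
Standard error under H₀: √(0.5998×0.4002/1474) = 0.01276124.
z = (0.63025780 − 0.5998)/0.01276124 = 0.03045780/0.01276124 = 2.3867.
p-value = P(Z > 2.387) ≈ 0.0085, so at α = 0.025 we reject H₀.

z = 2.3867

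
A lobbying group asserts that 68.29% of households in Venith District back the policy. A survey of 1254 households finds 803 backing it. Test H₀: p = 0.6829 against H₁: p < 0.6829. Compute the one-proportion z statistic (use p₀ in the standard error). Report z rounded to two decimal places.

z = -3.24

p̂ = 803/1254 ≈ 0.6404.
SE = √(p₀(1−p₀)/n) = √(0.21655/1254) = 0.0131.
z = (0.6404 − 0.6829)/0.0131 = -0.0425/0.0131 = -3.24.
p-value = P(Z < -3.238) ≈ 0.0006.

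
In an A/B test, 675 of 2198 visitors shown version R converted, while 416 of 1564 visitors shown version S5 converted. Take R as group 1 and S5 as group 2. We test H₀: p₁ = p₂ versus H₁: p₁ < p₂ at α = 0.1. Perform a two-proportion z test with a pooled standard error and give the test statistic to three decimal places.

p̂₁ = 675/2198 ≈ 0.307097, p̂₂ = 416/1564 ≈ 0.265985.
Pooled p̂ = (675+416)/(2198+1564) = 1091/3762 = 0.290005.
SE = √(p̂(1−p̂)(1/n₁+1/n₂)) = √(0.290005·0.709995·0.00109435) = √(0.000225328) = 0.015011.
z = (0.307097 − 0.265985)/0.015011 = 0.041112/0.015011 = 2.739.
p-value = P(Z < 2.739) ≈ 0.9969; since p > α = 0.1, fail to reject H₀.

z = 2.739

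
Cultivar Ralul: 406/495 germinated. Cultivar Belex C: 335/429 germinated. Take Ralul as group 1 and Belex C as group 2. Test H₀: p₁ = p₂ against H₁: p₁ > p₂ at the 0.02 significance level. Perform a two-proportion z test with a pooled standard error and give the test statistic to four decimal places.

p̂₁ = 406/495 ≈ 0.8202020, p̂₂ = 335/429 ≈ 0.7808858.
Pooled p̂ = (406+335)/(495+429) = 741/924 = 0.8019481.
SE = √(0.158827 × 0.0043512) = 0.0262886.
z = (0.8202020 − 0.7808858)/0.0262886 = 0.0393162/0.0262886 = 1.4956.
p-value = P(Z > 1.496) ≈ 0.0674, so at α = 0.02 we fail to reject H₀.

z = 1.4956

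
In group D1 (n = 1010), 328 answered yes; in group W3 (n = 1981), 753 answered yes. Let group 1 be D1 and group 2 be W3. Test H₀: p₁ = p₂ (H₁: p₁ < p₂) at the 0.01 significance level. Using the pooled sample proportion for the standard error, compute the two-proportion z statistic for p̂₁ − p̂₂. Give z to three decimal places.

z = -2.980

p̂₁ = 328/1010 ≈ 0.324752, p̂₂ = 753/1981 ≈ 0.380111.
Pooled p̂ = (328+753)/(1010+1981) = 1081/2991 = 0.361418.
SE = √(p̂(1−p̂)(1/n₁+1/n₂)) = √(0.361418·0.638582·0.00149489) = √(0.000345014) = 0.018575.
z = (0.324752 − 0.380111)/0.018575 = -0.055359/0.018575 = -2.980.
p-value = P(Z < -2.980) ≈ 0.0014, so at α = 0.01 we reject H₀.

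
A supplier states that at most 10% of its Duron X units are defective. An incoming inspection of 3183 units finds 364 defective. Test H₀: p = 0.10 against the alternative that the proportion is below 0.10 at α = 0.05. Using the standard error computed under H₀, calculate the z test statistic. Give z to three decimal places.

z = 2.700

p̂ = 364/3183 ≈ 0.114358.
Under H₀, SE = √(0.1·0.9/3183) = √(2.82752e-05) = 0.005317.
z = (0.114358 − 0.1)/0.005317 = 0.014358/0.005317 = 2.700.
p-value = P(Z < 2.700) ≈ 0.9965; since p > α = 0.05, fail to reject H₀.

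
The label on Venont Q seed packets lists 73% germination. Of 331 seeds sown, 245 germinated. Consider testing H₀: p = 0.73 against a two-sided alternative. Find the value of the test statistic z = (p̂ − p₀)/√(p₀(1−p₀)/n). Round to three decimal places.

z = 0.417

p̂ = 245/331 ≈ 0.74018.
SE = √(p₀(1−p₀)/n) = √(0.1971/331) = 0.02440.
z = (0.74018 − 0.73)/0.02440 = 0.01018/0.02440 = 0.417.
p-value = 2·P(Z > 0.417) ≈ 0.6765.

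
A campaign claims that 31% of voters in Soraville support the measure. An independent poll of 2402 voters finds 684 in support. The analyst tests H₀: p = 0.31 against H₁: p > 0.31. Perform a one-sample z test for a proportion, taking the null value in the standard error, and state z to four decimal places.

p̂ = 684/2402 ≈ 0.2847627.
Standard error under H₀: √(0.31×0.69/2402) = 0.0094367.
z = (0.2847627 − 0.31)/0.0094367 = -0.0252373/0.0094367 = -2.6744.

z = -2.6744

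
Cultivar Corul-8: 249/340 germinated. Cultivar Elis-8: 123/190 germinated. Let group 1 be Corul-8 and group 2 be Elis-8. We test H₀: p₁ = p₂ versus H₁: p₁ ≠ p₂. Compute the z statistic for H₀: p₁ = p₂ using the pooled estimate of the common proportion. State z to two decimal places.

z = 2.05

p̂₁ = 249/340 = 0.7324, p̂₂ = 123/190 = 0.6474.
Pooled p̂ = (249+123)/(340+190) = 372/530 = 0.7019.
SE = √(0.209242 × 0.00820433) = 0.0414.
z = (0.7324 − 0.6474)/0.0414 = 0.0850/0.0414 = 2.05.
p-value = 2·P(Z > 2.051) ≈ 0.0403.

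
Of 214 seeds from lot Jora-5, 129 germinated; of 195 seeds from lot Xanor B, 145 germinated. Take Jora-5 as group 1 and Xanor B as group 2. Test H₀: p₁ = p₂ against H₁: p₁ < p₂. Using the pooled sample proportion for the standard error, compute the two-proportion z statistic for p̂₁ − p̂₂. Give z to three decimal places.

z = -3.024

p̂₁ = 129/214 ≈ 0.60280, p̂₂ = 145/195 ≈ 0.74359.
Pooled p̂ = (129+145)/(214+195) = 274/409 = 0.66993.
SE = √(0.221125 × 0.0098011) = 0.04655.
z = (0.60280 − 0.74359)/0.04655 = -0.14079/0.04655 = -3.024.
p-value = P(Z < -3.024) ≈ 0.0012.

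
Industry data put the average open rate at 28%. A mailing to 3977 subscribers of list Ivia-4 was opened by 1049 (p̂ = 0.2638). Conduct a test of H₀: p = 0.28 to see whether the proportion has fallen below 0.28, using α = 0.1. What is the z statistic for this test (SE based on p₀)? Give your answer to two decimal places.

z = -2.28

p̂ = 1049/3977 ≈ 0.2638.
Standard error under H₀: √(0.28×0.72/3977) = 0.0071.
z = (0.2638 − 0.28)/0.0071 = -0.0162/0.0071 = -2.28.
p-value = P(Z < -2.280) ≈ 0.0113. With α = 0.1, reject H₀.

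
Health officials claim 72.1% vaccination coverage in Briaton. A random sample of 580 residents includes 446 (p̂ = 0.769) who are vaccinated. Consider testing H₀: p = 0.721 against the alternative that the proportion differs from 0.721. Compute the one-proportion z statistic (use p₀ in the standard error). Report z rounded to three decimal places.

p̂ = 446/580 = 0.76897.
SE = √(p₀(1−p₀)/n) = √(0.20116/580) = 0.01862.
z = (0.76897 − 0.721)/0.01862 = 0.04797/0.01862 = 2.576.

z = 2.576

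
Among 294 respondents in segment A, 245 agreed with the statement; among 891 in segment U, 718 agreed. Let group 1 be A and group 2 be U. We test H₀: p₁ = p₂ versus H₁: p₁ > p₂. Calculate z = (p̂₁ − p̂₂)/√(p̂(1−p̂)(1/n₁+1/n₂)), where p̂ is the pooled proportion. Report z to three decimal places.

p̂₁ = 245/294 = 0.83333, p̂₂ = 718/891 = 0.80584.
Pooled p̂ = (245+718)/(294+891) = 963/1185 = 0.81266.
SE = √(0.152245 × 0.00452369) = 0.02624.
z = (0.83333 − 0.80584)/0.02624 = 0.02749/0.02624 = 1.048.
p-value = P(Z > 1.048) ≈ 0.1474.

z = 1.048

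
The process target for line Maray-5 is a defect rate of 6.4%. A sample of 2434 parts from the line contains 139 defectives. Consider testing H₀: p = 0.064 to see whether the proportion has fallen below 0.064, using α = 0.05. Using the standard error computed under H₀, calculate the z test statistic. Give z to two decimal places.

z = -1.39

p̂ = 139/2434 = 0.05711.
SE = √(p₀(1−p₀)/n) = √(0.059904/2434) = 0.00496.
z = (0.05711 − 0.064)/0.00496 = -0.00689/0.00496 = -1.39.
p-value = P(Z < -1.389) ≈ 0.0824; since p > α = 0.05, fail to reject H₀.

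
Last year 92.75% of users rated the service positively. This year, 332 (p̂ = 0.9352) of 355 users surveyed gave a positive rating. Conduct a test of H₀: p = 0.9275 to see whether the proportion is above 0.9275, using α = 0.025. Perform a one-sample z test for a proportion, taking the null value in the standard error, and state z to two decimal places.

p̂ = 332/355 = 0.9352.
SE = √(p₀(1−p₀)/n) = √(0.067244/355) = 0.0138.
z = (0.9352 − 0.9275)/0.0138 = 0.0077/0.0138 = 0.56.
p-value = P(Z > 0.560) ≈ 0.2876, so at α = 0.025 we fail to reject H₀.

z = 0.56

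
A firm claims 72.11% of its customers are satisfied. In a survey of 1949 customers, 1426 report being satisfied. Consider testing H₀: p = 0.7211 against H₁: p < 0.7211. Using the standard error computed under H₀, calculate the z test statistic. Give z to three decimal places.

z = 1.039

p̂ = 1426/1949 = 0.73166.
Standard error under H₀: √(0.7211×0.2789/1949) = 0.01016.
z = (0.73166 − 0.7211)/0.01016 = 0.01056/0.01016 = 1.039.
p-value = P(Z < 1.039) ≈ 0.8507.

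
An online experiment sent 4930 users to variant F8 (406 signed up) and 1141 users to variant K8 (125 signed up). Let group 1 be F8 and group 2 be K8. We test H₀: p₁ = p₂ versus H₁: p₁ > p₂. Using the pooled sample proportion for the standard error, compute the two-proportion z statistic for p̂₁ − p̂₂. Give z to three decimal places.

p̂₁ = 406/4930 ≈ 0.08235, p̂₂ = 125/1141 ≈ 0.10955.
Pooled p̂ = (406+125)/(4930+1141) = 531/6071 = 0.08746.
SE = √(p̂(1−p̂)(1/n₁+1/n₂)) = √(0.08746·0.91254·0.00107926) = √(8.61413e-05) = 0.00928.
z = (0.08235 − 0.10955)/0.00928 = -0.02720/0.00928 = -2.931.
p-value = P(Z > -2.931) ≈ 0.9983.

z = -2.931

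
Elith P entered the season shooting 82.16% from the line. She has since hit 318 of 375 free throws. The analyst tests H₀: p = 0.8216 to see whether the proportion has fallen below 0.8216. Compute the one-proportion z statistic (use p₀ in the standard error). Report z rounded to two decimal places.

z = 1.34

p̂ = 318/375 ≈ 0.84800.
Standard error under H₀: √(0.8216×0.1784/375) = 0.01977.
z = (0.84800 − 0.8216)/0.01977 = 0.02640/0.01977 = 1.34.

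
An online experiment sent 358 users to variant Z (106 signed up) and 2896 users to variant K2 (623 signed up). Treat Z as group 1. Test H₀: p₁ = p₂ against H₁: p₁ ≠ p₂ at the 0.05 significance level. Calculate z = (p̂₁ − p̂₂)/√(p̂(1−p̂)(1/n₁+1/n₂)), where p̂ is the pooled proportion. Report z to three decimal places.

p̂₁ = 106/358 ≈ 0.29609, p̂₂ = 623/2896 ≈ 0.21512.
Pooled p̂ = (106+623)/(358+2896) = 729/3254 = 0.22403.
SE = √(p̂(1−p̂)(1/n₁+1/n₂)) = √(0.22403·0.77597·0.0031386) = √(0.000545619) = 0.02336.
z = (0.29609 − 0.21512)/0.02336 = 0.08097/0.02336 = 3.466.
Two-sided p-value ≈ 2·Φ(−3.466) = 0.0005; since p < α = 0.05, reject H₀.

z = 3.466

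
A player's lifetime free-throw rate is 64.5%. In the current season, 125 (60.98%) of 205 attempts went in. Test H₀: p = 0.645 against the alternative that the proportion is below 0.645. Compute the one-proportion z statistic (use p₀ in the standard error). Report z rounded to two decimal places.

p̂ = 125/205 = 0.6098.
Standard error under H₀: √(0.645×0.355/205) = 0.0334.
z = (0.6098 − 0.645)/0.0334 = -0.0352/0.0334 = -1.05.
p-value = P(Z < -1.055) ≈ 0.1458.

z = -1.05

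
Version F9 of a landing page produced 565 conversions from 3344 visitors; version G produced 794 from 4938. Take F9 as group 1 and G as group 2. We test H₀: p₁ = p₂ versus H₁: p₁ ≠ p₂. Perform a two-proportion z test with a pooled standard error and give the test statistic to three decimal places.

p̂₁ = 565/3344 ≈ 0.168959, p̂₂ = 794/4938 ≈ 0.160794.
Pooled p̂ = (565+794)/(3344+4938) = 1359/8282 = 0.164091.
SE = √(p̂(1−p̂)(1/n₁+1/n₂)) = √(0.164091·0.835909·0.000501554) = √(6.87957e-05) = 0.008294.
z = (0.168959 − 0.160794)/0.008294 = 0.008165/0.008294 = 0.984.

z = 0.984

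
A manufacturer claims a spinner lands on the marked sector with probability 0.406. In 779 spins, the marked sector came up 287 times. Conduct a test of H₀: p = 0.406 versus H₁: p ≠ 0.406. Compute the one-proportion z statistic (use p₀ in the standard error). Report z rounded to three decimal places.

z = -2.136

p̂ = 287/779 = 0.36842.
SE = √(p₀(1−p₀)/n) = √(0.24116/779) = 0.01759.
z = (0.36842 − 0.406)/0.01759 = -0.03758/0.01759 = -2.136.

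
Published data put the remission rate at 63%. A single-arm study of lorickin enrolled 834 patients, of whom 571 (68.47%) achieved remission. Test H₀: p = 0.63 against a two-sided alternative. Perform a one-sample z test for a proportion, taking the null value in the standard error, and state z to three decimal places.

p̂ = 571/834 ≈ 0.68465.
Under H₀, SE = √(0.63·0.37/834) = √(0.000279496) = 0.01672.
z = (0.68465 − 0.63)/0.01672 = 0.05465/0.01672 = 3.269.
Two-sided p-value ≈ 2·Φ(−3.269) = 0.0011.

z = 3.269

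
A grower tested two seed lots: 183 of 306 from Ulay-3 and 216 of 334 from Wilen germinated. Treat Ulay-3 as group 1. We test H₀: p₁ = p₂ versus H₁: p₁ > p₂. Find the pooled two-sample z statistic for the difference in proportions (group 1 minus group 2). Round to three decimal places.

z = -1.269

p̂₁ = 183/306 ≈ 0.59804, p̂₂ = 216/334 ≈ 0.64671.
Pooled p̂ = (183+216)/(306+334) = 399/640 = 0.62344.
SE = √(p̂(1−p̂)(1/n₁+1/n₂)) = √(0.62344·0.37656·0.00626199) = √(0.00147008) = 0.03834.
z = (0.59804 − 0.64671)/0.03834 = -0.04867/0.03834 = -1.269.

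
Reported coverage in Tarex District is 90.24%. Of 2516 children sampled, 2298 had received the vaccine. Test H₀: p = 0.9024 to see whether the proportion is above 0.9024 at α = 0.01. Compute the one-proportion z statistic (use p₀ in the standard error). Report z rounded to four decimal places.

p̂ = 2298/2516 = 0.9133545.
SE = √(p₀(1−p₀)/n) = √(0.088074/2516) = 0.0059166.
z = (0.9133545 − 0.9024)/0.0059166 = 0.0109545/0.0059166 = 1.8515.
p-value = P(Z > 1.852) ≈ 0.0320; since p > α = 0.01, fail to reject H₀.

z = 1.8515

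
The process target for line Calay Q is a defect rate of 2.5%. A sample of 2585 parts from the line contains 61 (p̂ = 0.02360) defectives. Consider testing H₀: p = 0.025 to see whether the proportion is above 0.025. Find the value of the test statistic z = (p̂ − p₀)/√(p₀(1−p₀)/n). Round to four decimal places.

z = -0.4567

p̂ = 61/2585 ≈ 0.0235977.
Under H₀, SE = √(0.025·0.975/2585) = √(9.4294e-06) = 0.0030707.
z = (0.0235977 − 0.025)/0.0030707 = -0.0014023/0.0030707 = -0.4567.
p-value = P(Z > -0.457) ≈ 0.6760.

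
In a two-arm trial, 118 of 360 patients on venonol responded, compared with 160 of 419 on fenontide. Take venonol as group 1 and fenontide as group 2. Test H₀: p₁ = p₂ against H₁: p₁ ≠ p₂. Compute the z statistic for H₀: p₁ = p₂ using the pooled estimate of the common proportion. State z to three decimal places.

z = -1.571

p̂₁ = 118/360 ≈ 0.32778, p̂₂ = 160/419 ≈ 0.38186.
Pooled p̂ = (118+160)/(360+419) = 278/779 = 0.35687.
SE = √(p̂(1−p̂)(1/n₁+1/n₂)) = √(0.35687·0.64313·0.00516441) = √(0.0011853) = 0.03443.
z = (0.32778 − 0.38186)/0.03443 = -0.05408/0.03443 = -1.571.
p-value = 2·P(Z > 1.571) ≈ 0.1162.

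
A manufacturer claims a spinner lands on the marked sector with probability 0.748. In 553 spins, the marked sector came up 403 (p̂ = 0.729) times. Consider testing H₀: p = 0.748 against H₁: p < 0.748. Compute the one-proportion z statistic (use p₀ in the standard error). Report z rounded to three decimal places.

z = -1.043

p̂ = 403/553 ≈ 0.72875.
Under H₀, SE = √(0.748·0.252/553) = √(0.000340861) = 0.01846.
z = (0.72875 − 0.748)/0.01846 = -0.01925/0.01846 = -1.043.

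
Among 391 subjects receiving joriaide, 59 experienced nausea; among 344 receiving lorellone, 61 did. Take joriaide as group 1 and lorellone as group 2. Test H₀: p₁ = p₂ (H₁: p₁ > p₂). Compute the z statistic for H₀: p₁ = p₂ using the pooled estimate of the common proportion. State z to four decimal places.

z = -0.9674

p̂₁ = 59/391 ≈ 0.150895, p̂₂ = 61/344 ≈ 0.177326.
Pooled p̂ = (59+61)/(391+344) = 120/735 = 0.163265.
SE = √(p̂(1−p̂)(1/n₁+1/n₂)) = √(0.163265·0.836735·0.00546452) = √(0.000746507) = 0.027322.
z = (0.150895 − 0.177326)/0.027322 = -0.026431/0.027322 = -0.9674.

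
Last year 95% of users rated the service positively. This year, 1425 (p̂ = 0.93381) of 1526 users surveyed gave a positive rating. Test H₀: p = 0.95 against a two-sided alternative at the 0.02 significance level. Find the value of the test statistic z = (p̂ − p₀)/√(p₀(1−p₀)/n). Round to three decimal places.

z = -2.901

p̂ = 1425/1526 = 0.93381.
Standard error under H₀: √(0.95×0.05/1526) = 0.00558.
z = (0.93381 − 0.95)/0.00558 = -0.01619/0.00558 = -2.901.
Two-sided p-value ≈ 2·Φ(−2.901) = 0.0037. With α = 0.02, reject H₀.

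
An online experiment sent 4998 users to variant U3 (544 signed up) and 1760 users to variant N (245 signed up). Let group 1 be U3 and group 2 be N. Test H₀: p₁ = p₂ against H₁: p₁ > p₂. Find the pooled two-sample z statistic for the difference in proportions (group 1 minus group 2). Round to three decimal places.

p̂₁ = 544/4998 ≈ 0.10884, p̂₂ = 245/1760 ≈ 0.13920.
Pooled p̂ = (544+245)/(4998+1760) = 789/6758 = 0.11675.
SE = √(0.10312 × 0.000768262) = 0.00890.
z = (0.10884 − 0.13920)/0.00890 = -0.03036/0.00890 = -3.411.

z = -3.411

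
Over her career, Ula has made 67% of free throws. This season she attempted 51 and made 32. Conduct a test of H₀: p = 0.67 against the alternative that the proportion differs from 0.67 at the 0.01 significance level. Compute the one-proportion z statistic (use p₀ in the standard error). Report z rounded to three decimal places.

p̂ = 32/51 = 0.62745.
Under H₀, SE = √(0.67·0.33/51) = √(0.00433529) = 0.06584.
z = (0.62745 − 0.67)/0.06584 = -0.04255/0.06584 = -0.646.
p-value = 2·P(Z > 0.646) ≈ 0.5181, so at α = 0.01 we fail to reject H₀.

z = -0.646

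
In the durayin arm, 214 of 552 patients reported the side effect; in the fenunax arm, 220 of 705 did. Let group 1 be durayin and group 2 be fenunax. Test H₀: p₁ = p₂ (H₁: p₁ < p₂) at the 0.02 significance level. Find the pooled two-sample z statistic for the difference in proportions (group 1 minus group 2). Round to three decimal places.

p̂₁ = 214/552 ≈ 0.38768, p̂₂ = 220/705 ≈ 0.31206.
Pooled p̂ = (214+220)/(552+705) = 434/1257 = 0.34527.
SE = √(p̂(1−p̂)(1/n₁+1/n₂)) = √(0.34527·0.65473·0.00323003) = √(0.000730174) = 0.02702.
z = (0.38768 − 0.31206)/0.02702 = 0.07562/0.02702 = 2.799.
p-value = P(Z < 2.799) ≈ 0.9974, so at α = 0.02 we fail to reject H₀.

z = 2.799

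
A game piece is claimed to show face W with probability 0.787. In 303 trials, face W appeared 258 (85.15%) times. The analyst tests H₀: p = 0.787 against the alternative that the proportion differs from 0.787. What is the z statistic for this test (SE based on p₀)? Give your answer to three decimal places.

p̂ = 258/303 ≈ 0.85149.
SE = √(p₀(1−p₀)/n) = √(0.16763/303) = 0.02352.
z = (0.85149 − 0.787)/0.02352 = 0.06449/0.02352 = 2.742.

z = 2.742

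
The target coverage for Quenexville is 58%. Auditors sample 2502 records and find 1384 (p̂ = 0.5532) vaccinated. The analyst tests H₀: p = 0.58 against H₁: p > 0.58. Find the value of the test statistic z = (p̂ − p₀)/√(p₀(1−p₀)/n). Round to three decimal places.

p̂ = 1384/2502 ≈ 0.553157.
Standard error under H₀: √(0.58×0.42/2502) = 0.009867.
z = (0.553157 − 0.58)/0.009867 = -0.026843/0.009867 = -2.720.

z = -2.720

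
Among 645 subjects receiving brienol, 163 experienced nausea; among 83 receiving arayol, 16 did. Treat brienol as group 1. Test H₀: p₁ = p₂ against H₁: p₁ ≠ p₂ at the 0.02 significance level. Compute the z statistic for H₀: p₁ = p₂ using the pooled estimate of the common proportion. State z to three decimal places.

p̂₁ = 163/645 ≈ 0.25271, p̂₂ = 16/83 ≈ 0.19277.
Pooled p̂ = (163+16)/(645+83) = 179/728 = 0.24588.
SE = √(p̂(1−p̂)(1/n₁+1/n₂)) = √(0.24588·0.75412·0.0135986) = √(0.00252148) = 0.05021.
z = (0.25271 − 0.19277)/0.05021 = 0.05994/0.05021 = 1.194.
Two-sided p-value ≈ 2·Φ(−1.194) = 0.2326. With α = 0.02, fail to reject H₀.

z = 1.194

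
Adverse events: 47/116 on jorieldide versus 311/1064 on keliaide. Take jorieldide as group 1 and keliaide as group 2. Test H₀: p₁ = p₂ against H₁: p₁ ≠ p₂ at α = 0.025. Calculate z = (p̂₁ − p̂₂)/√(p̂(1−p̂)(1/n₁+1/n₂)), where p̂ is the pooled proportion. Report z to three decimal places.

z = 2.511

p̂₁ = 47/116 = 0.40517, p̂₂ = 311/1064 = 0.29229.
Pooled p̂ = (47+311)/(116+1064) = 358/1180 = 0.30339.
SE = √(0.211344 × 0.00956054) = 0.04495.
z = (0.40517 − 0.29229)/0.04495 = 0.11288/0.04495 = 2.511.
p-value = 2·P(Z > 2.511) ≈ 0.0120; since p < α = 0.025, reject H₀.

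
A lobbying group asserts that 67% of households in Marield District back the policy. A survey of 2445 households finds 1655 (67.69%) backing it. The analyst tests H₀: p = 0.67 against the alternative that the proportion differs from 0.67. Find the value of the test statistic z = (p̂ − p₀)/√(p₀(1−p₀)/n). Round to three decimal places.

p̂ = 1655/2445 ≈ 0.67689.
Under H₀, SE = √(0.67·0.33/2445) = √(9.04294e-05) = 0.00951.
z = (0.67689 − 0.67)/0.00951 = 0.00689/0.00951 = 0.725.

z = 0.725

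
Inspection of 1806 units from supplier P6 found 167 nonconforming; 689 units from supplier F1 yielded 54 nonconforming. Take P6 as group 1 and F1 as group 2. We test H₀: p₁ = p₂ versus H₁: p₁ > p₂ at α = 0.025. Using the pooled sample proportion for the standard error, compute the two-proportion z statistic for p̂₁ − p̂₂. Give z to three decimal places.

p̂₁ = 167/1806 = 0.09247, p̂₂ = 54/689 = 0.07837.
Pooled p̂ = (167+54)/(1806+689) = 221/2495 = 0.08858.
SE = √(0.0807312 × 0.00200509) = 0.01272.
z = (0.09247 − 0.07837)/0.01272 = 0.01410/0.01272 = 1.108.
p-value = P(Z > 1.108) ≈ 0.1340, so at α = 0.025 we fail to reject H₀.

z = 1.108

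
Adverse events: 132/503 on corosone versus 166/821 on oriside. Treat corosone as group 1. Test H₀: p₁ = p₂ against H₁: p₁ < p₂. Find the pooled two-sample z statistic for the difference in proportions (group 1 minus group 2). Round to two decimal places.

p̂₁ = 132/503 ≈ 0.2624, p̂₂ = 166/821 ≈ 0.2022.
Pooled p̂ = (132+166)/(503+821) = 298/1324 = 0.2251.
SE = √(0.174417 × 0.0032061) = 0.0236.
z = (0.2624 − 0.2022)/0.0236 = 0.0602/0.0236 = 2.55.
p-value = P(Z < 2.547) ≈ 0.9946.

z = 2.55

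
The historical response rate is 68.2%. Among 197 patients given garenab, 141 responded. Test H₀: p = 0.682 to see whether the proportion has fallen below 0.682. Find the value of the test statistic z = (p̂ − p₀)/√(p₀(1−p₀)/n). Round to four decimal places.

p̂ = 141/197 ≈ 0.715736.
Standard error under H₀: √(0.682×0.318/197) = 0.033180.
z = (0.715736 − 0.682)/0.033180 = 0.033736/0.033180 = 1.0168.

z = 1.0168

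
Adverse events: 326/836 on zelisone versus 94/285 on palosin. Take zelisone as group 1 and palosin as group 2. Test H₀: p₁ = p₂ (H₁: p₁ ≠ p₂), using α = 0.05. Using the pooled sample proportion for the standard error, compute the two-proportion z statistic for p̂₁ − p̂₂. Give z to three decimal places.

p̂₁ = 326/836 ≈ 0.38995, p̂₂ = 94/285 ≈ 0.32982.
Pooled p̂ = (326+94)/(836+285) = 420/1121 = 0.37467.
SE = √(p̂(1−p̂)(1/n₁+1/n₂)) = √(0.37467·0.62533·0.00470494) = √(0.00110233) = 0.03320.
z = (0.38995 − 0.32982)/0.03320 = 0.06013/0.03320 = 1.811.
p-value = 2·P(Z > 1.811) ≈ 0.0701, so at α = 0.05 we fail to reject H₀.

z = 1.811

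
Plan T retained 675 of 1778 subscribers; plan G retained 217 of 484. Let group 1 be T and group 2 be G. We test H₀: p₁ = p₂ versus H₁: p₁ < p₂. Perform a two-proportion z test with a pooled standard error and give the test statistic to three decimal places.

z = -2.742

p̂₁ = 675/1778 ≈ 0.37964, p̂₂ = 217/484 ≈ 0.44835.
Pooled p̂ = (675+217)/(1778+484) = 892/2262 = 0.39434.
SE = √(0.238836 × 0.00262855) = 0.02506.
z = (0.37964 − 0.44835)/0.02506 = -0.06871/0.02506 = -2.742.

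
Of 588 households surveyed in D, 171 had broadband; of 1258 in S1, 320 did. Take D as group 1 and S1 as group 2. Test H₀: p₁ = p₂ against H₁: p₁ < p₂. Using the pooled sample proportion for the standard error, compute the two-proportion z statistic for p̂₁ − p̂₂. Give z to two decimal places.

p̂₁ = 171/588 = 0.2908, p̂₂ = 320/1258 = 0.2544.
Pooled p̂ = (171+320)/(588+1258) = 491/1846 = 0.2660.
SE = √(p̂(1−p̂)(1/n₁+1/n₂)) = √(0.2660·0.7340·0.00249559) = √(0.000487227) = 0.0221.
z = (0.2908 − 0.2544)/0.0221 = 0.0364/0.0221 = 1.65.

z = 1.65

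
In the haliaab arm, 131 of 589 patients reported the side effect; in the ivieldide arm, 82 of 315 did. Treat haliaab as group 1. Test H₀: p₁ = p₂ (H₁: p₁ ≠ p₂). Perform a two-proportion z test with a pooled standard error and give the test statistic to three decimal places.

z = -1.280

p̂₁ = 131/589 = 0.22241, p̂₂ = 82/315 = 0.26032.
Pooled p̂ = (131+82)/(589+315) = 213/904 = 0.23562.
SE = √(p̂(1−p̂)(1/n₁+1/n₂)) = √(0.23562·0.76438·0.0048724) = √(0.000877533) = 0.02962.
z = (0.22241 − 0.26032)/0.02962 = -0.03791/0.02962 = -1.280.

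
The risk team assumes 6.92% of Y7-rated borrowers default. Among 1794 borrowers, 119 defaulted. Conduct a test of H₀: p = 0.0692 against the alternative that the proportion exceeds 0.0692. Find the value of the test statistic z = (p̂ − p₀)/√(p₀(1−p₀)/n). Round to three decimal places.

z = -0.479

p̂ = 119/1794 = 0.06633.
Standard error under H₀: √(0.0692×0.9308/1794) = 0.00599.
z = (0.06633 − 0.0692)/0.00599 = -0.00287/0.00599 = -0.479.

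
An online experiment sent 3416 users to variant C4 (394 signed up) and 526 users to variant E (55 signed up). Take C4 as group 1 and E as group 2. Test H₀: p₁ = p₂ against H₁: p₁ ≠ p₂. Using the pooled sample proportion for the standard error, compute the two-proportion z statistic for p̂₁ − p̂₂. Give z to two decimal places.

z = 0.72

p̂₁ = 394/3416 = 0.1153, p̂₂ = 55/526 = 0.1046.
Pooled p̂ = (394+55)/(3416+526) = 449/3942 = 0.1139.
SE = √(p̂(1−p̂)(1/n₁+1/n₂)) = √(0.1139·0.8861·0.00219388) = √(0.000221424) = 0.0149.
z = (0.1153 − 0.1046)/0.0149 = 0.0107/0.0149 = 0.72.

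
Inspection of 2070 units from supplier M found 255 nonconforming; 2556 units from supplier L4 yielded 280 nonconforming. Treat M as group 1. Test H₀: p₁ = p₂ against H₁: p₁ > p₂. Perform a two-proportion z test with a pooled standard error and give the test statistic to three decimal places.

z = 1.443

p̂₁ = 255/2070 ≈ 0.123188, p̂₂ = 280/2556 ≈ 0.109546.
Pooled p̂ = (255+280)/(2070+2556) = 535/4626 = 0.115651.
SE = √(p̂(1−p̂)(1/n₁+1/n₂)) = √(0.115651·0.884349·0.000874328) = √(8.94224e-05) = 0.009456.
z = (0.123188 − 0.109546)/0.009456 = 0.013642/0.009456 = 1.443.
p-value = P(Z > 1.443) ≈ 0.0746.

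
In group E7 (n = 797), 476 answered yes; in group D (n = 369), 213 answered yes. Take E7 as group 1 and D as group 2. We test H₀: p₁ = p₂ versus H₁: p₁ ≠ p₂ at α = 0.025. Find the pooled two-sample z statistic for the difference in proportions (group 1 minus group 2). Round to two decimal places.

z = 0.65

p̂₁ = 476/797 = 0.5972, p̂₂ = 213/369 = 0.5772.
Pooled p̂ = (476+213)/(797+369) = 689/1166 = 0.5909.
SE = √(p̂(1−p̂)(1/n₁+1/n₂)) = √(0.5909·0.4091·0.00396473) = √(0.000958417) = 0.0310.
z = (0.5972 − 0.5772)/0.0310 = 0.0200/0.0310 = 0.65.
Two-sided p-value ≈ 2·Φ(−0.646) = 0.5182. With α = 0.025, fail to reject H₀.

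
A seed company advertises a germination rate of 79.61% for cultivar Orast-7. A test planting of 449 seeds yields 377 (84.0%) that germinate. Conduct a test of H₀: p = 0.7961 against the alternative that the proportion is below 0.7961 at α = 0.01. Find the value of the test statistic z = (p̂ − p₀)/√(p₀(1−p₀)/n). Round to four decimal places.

p̂ = 377/449 ≈ 0.839644.
SE = √(p₀(1−p₀)/n) = √(0.16232/449) = 0.019014.
z = (0.839644 − 0.7961)/0.019014 = 0.043544/0.019014 = 2.2901.
p-value = P(Z < 2.290) ≈ 0.9890; since p > α = 0.01, fail to reject H₀.

z = 2.2901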